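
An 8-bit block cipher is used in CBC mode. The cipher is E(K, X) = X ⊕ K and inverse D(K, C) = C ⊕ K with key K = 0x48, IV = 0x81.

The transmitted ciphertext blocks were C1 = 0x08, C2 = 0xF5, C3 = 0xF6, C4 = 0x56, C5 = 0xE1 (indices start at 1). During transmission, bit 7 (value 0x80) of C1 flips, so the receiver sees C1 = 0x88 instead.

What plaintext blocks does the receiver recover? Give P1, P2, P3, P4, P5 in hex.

P1 = 0x41, P2 = 0x35, P3 = 0x4B, P4 = 0xE8, P5 = 0xFF

CBC decryption: P_i = D(K, C_i) ⊕ C_{i−1}, with C_{0} = IV.
Only C1 changed, to 0x88. In CBC, a change in C_i garbles P_i and flips the same bit in P_{i+1}. Decrypting the received ciphertext:
P1: D(K, 0x88) = 0xC0; 0xC0 ⊕ 0x81 = 0x41.
P2: D(K, 0xF5) = 0xBD; 0xBD ⊕ 0x88 = 0x35.
P3: D(K, 0xF6) = 0xBE; 0xBE ⊕ 0xF5 = 0x4B.
P4: D(K, 0x56) = 0x1E; 0x1E ⊕ 0xF6 = 0xE8.
P5: D(K, 0xE1) = 0xA9; 0xA9 ⊕ 0x56 = 0xFF.
Blocks that differ from the original plaintext: P1, P2.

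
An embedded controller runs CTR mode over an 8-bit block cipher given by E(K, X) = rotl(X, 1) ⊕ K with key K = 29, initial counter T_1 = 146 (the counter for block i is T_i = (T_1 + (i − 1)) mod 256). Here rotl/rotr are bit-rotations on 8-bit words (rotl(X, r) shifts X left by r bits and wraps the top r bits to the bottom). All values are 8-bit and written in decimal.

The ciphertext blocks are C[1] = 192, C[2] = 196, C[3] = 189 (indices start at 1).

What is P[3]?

P[3] = 137

CTR decryption: S_i = E(K, T_i) where T_i is the counter for block i; P_i = C_i ⊕ S_i.
P[3]: T = 148, S = E(K, T) = 52; 189 ⊕ 52 = 137.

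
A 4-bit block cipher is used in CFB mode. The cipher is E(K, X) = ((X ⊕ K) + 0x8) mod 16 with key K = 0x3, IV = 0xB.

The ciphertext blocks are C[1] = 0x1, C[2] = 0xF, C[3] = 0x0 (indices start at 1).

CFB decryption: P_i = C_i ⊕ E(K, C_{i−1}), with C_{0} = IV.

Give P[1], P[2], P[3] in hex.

P[1] = 0x1, P[2] = 0x5, P[3] = 0x4

P[1]: E(K, 0xB) = 0x0; 0x1 ⊕ 0x0 = 0x1.
P[2]: E(K, 0x1) = 0xA; 0xF ⊕ 0xA = 0x5.
P[3]: E(K, 0xF) = 0x4; 0x0 ⊕ 0x4 = 0x4.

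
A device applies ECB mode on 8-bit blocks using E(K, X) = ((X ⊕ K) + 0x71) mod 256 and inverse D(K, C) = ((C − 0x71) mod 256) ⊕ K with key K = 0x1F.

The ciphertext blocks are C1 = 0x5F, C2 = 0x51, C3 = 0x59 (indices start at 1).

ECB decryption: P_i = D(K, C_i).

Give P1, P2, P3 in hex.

P1 = 0xF1, P2 = 0xFF, P3 = 0xF7

P1: D(K, 0x5F) = 0xF1.
P2: D(K, 0x51) = 0xFF.
P3: D(K, 0x59) = 0xF7.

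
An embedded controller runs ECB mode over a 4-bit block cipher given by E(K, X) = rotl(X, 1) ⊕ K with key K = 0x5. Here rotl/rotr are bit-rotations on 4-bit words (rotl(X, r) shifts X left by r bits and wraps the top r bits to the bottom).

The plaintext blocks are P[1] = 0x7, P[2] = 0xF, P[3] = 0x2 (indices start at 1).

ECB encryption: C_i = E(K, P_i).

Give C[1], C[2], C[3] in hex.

C[1] = 0xB, C[2] = 0xA, C[3] = 0x1

C[1]: E(K, 0x7) = 0xB.
C[2]: E(K, 0xF) = 0xA.
C[3]: E(K, 0x2) = 0x1.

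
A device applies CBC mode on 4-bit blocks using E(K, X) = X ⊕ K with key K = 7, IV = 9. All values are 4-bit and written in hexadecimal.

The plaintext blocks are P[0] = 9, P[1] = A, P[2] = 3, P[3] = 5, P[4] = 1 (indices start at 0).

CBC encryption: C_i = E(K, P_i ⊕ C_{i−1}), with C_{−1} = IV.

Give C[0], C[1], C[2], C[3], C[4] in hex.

C[0] = 7, C[1] = A, C[2] = E, C[3] = C, C[4] = A

C[0]: P[0] ⊕ 9 = 0; E(K, 0) = 7.
C[1]: P[1] ⊕ 7 = D; E(K, D) = A.
C[2]: P[2] ⊕ A = 9; E(K, 9) = E.
C[3]: P[3] ⊕ E = B; E(K, B) = C.
C[4]: P[4] ⊕ C = D; E(K, D) = A.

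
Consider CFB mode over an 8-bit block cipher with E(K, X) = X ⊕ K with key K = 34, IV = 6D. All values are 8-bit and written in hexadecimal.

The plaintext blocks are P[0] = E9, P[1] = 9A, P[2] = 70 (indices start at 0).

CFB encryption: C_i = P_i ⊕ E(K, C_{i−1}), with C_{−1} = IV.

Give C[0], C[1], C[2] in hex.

C[0]: E(K, 6D) = 59; E9 ⊕ 59 = B0.
C[1]: E(K, B0) = 84; 9A ⊕ 84 = 1E.
C[2]: E(K, 1E) = 2A; 70 ⊕ 2A = 5A.

C[0] = B0, C[1] = 1E, C[2] = 5A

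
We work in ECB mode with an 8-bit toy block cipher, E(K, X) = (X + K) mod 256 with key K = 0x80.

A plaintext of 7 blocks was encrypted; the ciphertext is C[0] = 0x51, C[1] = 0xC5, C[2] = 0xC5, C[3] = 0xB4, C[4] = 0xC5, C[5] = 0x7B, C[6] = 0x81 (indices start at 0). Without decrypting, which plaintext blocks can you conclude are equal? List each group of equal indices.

ECB encrypts each block independently with the same key, so equal ciphertext blocks imply equal plaintext blocks.
C[1] = C[2] = C[4] = 0xC5, so P[1] = P[2] = P[4].

P[1] = P[2] = P[4]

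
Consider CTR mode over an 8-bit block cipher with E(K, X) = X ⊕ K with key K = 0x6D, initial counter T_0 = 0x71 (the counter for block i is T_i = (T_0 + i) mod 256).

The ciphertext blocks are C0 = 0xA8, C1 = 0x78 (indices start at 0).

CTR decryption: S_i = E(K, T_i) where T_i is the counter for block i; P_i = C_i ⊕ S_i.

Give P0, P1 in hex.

P0 = 0xB4, P1 = 0x67

P0: T = 0x71, S = E(K, T) = 0x1C; 0xA8 ⊕ 0x1C = 0xB4.
P1: T = 0x72, S = E(K, T) = 0x1F; 0x78 ⊕ 0x1F = 0x67.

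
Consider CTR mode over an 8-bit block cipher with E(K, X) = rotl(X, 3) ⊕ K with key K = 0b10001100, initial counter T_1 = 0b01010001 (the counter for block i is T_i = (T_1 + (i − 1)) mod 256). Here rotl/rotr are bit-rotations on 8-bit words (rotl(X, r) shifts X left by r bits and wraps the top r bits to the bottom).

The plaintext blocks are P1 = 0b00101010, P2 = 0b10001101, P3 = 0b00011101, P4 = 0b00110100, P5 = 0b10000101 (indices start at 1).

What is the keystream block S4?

CTR encryption: S_i = E(K, T_i) where T_i is the counter for block i; C_i = P_i ⊕ S_i.
C1: T = 0b01010001, S = E(K, T) = 0b00000110; 0b00101010 ⊕ 0b00000110 = 0b00101100.
C2: T = 0b01010010, S = E(K, T) = 0b00011110; 0b10001101 ⊕ 0b00011110 = 0b10010011.
C3: T = 0b01010011, S = E(K, T) = 0b00010110; 0b00011101 ⊕ 0b00010110 = 0b00001011.
C4: T = 0b01010100, S = E(K, T) = 0b00101110; 0b00110100 ⊕ 0b00101110 = 0b00011010.
So S4 = 0b00101110.

0b00101110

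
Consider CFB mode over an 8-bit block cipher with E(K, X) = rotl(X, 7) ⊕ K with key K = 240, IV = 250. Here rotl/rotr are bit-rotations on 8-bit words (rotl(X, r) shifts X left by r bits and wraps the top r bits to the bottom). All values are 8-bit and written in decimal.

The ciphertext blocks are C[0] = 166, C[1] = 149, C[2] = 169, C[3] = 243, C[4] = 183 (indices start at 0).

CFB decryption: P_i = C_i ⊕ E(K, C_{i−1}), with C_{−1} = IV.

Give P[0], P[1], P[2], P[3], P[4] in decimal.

P[0]: E(K, 250) = 141; 166 ⊕ 141 = 43.
P[1]: E(K, 166) = 163; 149 ⊕ 163 = 54.
P[2]: E(K, 149) = 58; 169 ⊕ 58 = 147.
P[3]: E(K, 169) = 36; 243 ⊕ 36 = 215.
P[4]: E(K, 243) = 9; 183 ⊕ 9 = 190.

P[0] = 43, P[1] = 54, P[2] = 147, P[3] = 215, P[4] = 190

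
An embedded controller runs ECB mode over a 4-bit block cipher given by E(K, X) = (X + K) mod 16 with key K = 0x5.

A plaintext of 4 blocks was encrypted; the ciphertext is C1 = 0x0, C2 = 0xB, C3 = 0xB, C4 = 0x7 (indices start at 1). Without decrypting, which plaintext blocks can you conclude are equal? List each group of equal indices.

ECB encrypts each block independently with the same key, so equal ciphertext blocks imply equal plaintext blocks.
C2 = C3 = 0xB, so P2 = P3.

P2 = P3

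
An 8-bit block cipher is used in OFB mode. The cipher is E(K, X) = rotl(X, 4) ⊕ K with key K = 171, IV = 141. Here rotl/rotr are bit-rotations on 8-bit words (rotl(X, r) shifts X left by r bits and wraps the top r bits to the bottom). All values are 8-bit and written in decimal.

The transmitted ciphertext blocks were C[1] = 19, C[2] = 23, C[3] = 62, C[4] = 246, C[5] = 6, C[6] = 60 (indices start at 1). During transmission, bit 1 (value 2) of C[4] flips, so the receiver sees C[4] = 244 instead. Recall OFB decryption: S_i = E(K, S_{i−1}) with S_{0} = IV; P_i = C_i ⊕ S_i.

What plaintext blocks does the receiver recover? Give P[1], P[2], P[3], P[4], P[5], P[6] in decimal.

P[1] = 96, P[2] = 139, P[3] = 92, P[4] = 121, P[5] = 117, P[6] = 160

Only C[4] changed, to 244. In OFB, a change in C_i flips the same bit in P_i only; the keystream is unaffected. Decrypting the received ciphertext:
P[1]: S = E(K, 141) = 115; 19 ⊕ 115 = 96.
P[2]: S = E(K, 115) = 156; 23 ⊕ 156 = 139.
P[3]: S = E(K, 156) = 98; 62 ⊕ 98 = 92.
P[4]: S = E(K, 98) = 141; 244 ⊕ 141 = 121.
P[5]: S = E(K, 141) = 115; 6 ⊕ 115 = 117.
P[6]: S = E(K, 115) = 156; 60 ⊕ 156 = 160.
Blocks that differ from the original plaintext: P[4].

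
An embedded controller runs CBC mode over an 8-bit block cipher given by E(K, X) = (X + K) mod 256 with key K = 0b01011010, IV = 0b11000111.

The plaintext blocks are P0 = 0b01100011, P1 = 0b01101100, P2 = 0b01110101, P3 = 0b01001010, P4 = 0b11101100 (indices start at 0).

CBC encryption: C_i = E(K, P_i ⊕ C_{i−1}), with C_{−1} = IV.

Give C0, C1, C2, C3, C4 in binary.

C0: P0 ⊕ 0b11000111 = 0b10100100; E(K, 0b10100100) = 0b11111110.
C1: P1 ⊕ 0b11111110 = 0b10010010; E(K, 0b10010010) = 0b11101100.
C2: P2 ⊕ 0b11101100 = 0b10011001; E(K, 0b10011001) = 0b11110011.
C3: P3 ⊕ 0b11110011 = 0b10111001; E(K, 0b10111001) = 0b00010011.
C4: P4 ⊕ 0b00010011 = 0b11111111; E(K, 0b11111111) = 0b01011001.

C0 = 0b11111110, C1 = 0b11101100, C2 = 0b11110011, C3 = 0b00010011, C4 = 0b01011001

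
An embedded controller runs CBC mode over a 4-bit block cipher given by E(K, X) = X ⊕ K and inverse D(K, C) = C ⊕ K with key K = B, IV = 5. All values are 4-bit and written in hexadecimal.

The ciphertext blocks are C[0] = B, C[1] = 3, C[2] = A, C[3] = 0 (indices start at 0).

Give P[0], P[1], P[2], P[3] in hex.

CBC decryption: P_i = D(K, C_i) ⊕ C_{i−1}, with C_{−1} = IV.
P[0]: D(K, B) = 0; 0 ⊕ 5 = 5.
P[1]: D(K, 3) = 8; 8 ⊕ B = 3.
P[2]: D(K, A) = 1; 1 ⊕ 3 = 2.
P[3]: D(K, 0) = B; B ⊕ A = 1.

P[0] = 5, P[1] = 3, P[2] = 2, P[3] = 1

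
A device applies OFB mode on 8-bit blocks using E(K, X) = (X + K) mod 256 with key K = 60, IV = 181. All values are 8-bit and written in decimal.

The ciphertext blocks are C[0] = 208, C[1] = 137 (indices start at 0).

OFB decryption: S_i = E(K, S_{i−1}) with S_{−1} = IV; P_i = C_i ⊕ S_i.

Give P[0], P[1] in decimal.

P[0] = 33, P[1] = 164

P[0]: S = E(K, 181) = 241; 208 ⊕ 241 = 33.
P[1]: S = E(K, 241) = 45; 137 ⊕ 45 = 164.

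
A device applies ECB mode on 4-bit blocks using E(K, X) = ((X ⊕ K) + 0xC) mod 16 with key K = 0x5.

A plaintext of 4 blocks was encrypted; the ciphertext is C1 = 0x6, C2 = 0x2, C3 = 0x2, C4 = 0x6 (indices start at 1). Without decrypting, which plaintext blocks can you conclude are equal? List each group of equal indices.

P1 = P4; P2 = P3

ECB encrypts each block independently with the same key, so equal ciphertext blocks imply equal plaintext blocks.
C1 = C4 = 0x6, so P1 = P4.
C2 = C3 = 0x2, so P2 = P3.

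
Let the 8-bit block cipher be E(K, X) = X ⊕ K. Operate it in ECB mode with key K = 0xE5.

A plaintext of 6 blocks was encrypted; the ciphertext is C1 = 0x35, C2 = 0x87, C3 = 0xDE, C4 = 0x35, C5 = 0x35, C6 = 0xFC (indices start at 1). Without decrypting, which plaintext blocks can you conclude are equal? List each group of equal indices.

ECB encrypts each block independently with the same key, so equal ciphertext blocks imply equal plaintext blocks.
C1 = C4 = C5 = 0x35, so P1 = P4 = P5.

P1 = P4 = P5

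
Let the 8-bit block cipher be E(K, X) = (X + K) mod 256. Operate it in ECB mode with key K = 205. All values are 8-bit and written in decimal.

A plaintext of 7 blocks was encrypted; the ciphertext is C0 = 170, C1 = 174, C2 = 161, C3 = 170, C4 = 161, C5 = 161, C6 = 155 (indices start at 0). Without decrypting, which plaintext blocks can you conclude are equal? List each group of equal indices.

ECB encrypts each block independently with the same key, so equal ciphertext blocks imply equal plaintext blocks.
C0 = C3 = 170, so P0 = P3.
C2 = C4 = C5 = 161, so P2 = P4 = P5.

P0 = P3; P2 = P4 = P5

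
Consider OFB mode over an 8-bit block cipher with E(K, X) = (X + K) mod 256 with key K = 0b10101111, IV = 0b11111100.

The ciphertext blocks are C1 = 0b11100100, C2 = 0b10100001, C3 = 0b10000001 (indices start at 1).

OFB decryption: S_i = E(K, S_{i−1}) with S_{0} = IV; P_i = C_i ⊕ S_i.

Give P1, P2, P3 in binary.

P1 = 0b01001111, P2 = 0b11111011, P3 = 0b10001000

P1: S = E(K, 0b11111100) = 0b10101011; 0b11100100 ⊕ 0b10101011 = 0b01001111.
P2: S = E(K, 0b10101011) = 0b01011010; 0b10100001 ⊕ 0b01011010 = 0b11111011.
P3: S = E(K, 0b01011010) = 0b00001001; 0b10000001 ⊕ 0b00001001 = 0b10001000.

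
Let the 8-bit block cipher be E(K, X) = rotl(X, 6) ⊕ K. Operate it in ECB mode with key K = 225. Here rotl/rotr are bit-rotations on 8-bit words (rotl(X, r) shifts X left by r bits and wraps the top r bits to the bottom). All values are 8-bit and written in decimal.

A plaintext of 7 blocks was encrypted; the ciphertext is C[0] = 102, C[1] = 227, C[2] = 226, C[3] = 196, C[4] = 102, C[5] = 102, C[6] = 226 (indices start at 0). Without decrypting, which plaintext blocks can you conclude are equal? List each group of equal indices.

ECB encrypts each block independently with the same key, so equal ciphertext blocks imply equal plaintext blocks.
C[0] = C[4] = C[5] = 102, so P[0] = P[4] = P[5].
C[2] = C[6] = 226, so P[2] = P[6].

P[0] = P[4] = P[5]; P[2] = P[6]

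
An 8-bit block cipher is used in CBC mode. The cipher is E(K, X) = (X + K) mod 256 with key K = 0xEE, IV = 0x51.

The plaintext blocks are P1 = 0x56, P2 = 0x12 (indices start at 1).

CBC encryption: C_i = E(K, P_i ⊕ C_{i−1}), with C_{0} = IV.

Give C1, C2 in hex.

C1 = 0xF5, C2 = 0xD5

C1: P1 ⊕ 0x51 = 0x07; E(K, 0x07) = 0xF5.
C2: P2 ⊕ 0xF5 = 0xE7; E(K, 0xE7) = 0xD5.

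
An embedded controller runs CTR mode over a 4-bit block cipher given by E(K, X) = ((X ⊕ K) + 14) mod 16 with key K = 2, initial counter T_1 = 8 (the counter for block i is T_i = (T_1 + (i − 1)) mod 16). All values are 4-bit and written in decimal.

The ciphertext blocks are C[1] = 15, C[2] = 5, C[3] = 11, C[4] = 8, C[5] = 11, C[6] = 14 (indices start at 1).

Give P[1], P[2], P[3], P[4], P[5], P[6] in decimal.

CTR decryption: S_i = E(K, T_i) where T_i is the counter for block i; P_i = C_i ⊕ S_i.
P[1]: T = 8, S = E(K, T) = 8; 15 ⊕ 8 = 7.
P[2]: T = 9, S = E(K, T) = 9; 5 ⊕ 9 = 12.
P[3]: T = 10, S = E(K, T) = 6; 11 ⊕ 6 = 13.
P[4]: T = 11, S = E(K, T) = 7; 8 ⊕ 7 = 15.
P[5]: T = 12, S = E(K, T) = 12; 11 ⊕ 12 = 7.
P[6]: T = 13, S = E(K, T) = 13; 14 ⊕ 13 = 3.

P[1] = 7, P[2] = 12, P[3] = 13, P[4] = 15, P[5] = 7, P[6] = 3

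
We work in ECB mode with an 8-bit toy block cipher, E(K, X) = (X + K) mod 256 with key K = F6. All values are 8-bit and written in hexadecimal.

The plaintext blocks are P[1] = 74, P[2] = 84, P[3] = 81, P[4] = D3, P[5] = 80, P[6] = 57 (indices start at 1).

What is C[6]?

C[6] = 4D

ECB encryption: C_i = E(K, P_i).
C[6]: E(K, 57) = 4D.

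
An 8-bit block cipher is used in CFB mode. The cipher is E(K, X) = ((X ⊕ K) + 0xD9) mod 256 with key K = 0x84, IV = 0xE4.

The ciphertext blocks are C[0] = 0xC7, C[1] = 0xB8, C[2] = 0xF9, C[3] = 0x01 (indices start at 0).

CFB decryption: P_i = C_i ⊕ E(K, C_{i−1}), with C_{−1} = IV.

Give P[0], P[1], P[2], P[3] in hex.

P[0] = 0xFE, P[1] = 0xA4, P[2] = 0xEC, P[3] = 0x57

P[0]: E(K, 0xE4) = 0x39; 0xC7 ⊕ 0x39 = 0xFE.
P[1]: E(K, 0xC7) = 0x1C; 0xB8 ⊕ 0x1C = 0xA4.
P[2]: E(K, 0xB8) = 0x15; 0xF9 ⊕ 0x15 = 0xEC.
P[3]: E(K, 0xF9) = 0x56; 0x01 ⊕ 0x56 = 0x57.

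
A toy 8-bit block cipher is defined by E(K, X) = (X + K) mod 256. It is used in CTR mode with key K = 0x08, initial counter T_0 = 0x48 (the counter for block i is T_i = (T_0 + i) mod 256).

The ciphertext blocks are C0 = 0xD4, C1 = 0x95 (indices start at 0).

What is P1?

P1 = 0xC4

CTR decryption: S_i = E(K, T_i) where T_i is the counter for block i; P_i = C_i ⊕ S_i.
P1: T = 0x49, S = E(K, T) = 0x51; 0x95 ⊕ 0x51 = 0xC4.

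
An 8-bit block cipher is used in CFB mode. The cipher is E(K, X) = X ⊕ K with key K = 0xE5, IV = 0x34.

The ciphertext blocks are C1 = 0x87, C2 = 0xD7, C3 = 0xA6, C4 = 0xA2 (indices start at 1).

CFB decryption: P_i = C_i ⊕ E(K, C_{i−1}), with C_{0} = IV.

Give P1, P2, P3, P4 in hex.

P1 = 0x56, P2 = 0xB5, P3 = 0x94, P4 = 0xE1

P1: E(K, 0x34) = 0xD1; 0x87 ⊕ 0xD1 = 0x56.
P2: E(K, 0x87) = 0x62; 0xD7 ⊕ 0x62 = 0xB5.
P3: E(K, 0xD7) = 0x32; 0xA6 ⊕ 0x32 = 0x94.
P4: E(K, 0xA6) = 0x43; 0xA2 ⊕ 0x43 = 0xE1.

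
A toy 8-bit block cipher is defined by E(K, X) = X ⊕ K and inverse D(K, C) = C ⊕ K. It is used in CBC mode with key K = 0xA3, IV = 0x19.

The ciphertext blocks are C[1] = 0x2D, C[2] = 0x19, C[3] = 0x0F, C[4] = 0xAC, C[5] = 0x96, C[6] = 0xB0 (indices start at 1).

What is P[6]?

P[6] = 0x85

CBC decryption: P_i = D(K, C_i) ⊕ C_{i−1}, with C_{0} = IV.
P[6]: D(K, 0xB0) = 0x13; 0x13 ⊕ 0x96 = 0x85.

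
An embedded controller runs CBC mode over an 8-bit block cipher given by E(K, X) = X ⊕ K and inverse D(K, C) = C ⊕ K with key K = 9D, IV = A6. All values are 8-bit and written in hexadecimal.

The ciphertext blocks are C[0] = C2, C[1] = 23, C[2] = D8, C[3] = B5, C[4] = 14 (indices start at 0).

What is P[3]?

CBC decryption: P_i = D(K, C_i) ⊕ C_{i−1}, with C_{−1} = IV.
P[3]: D(K, B5) = 28; 28 ⊕ D8 = F0.

P[3] = F0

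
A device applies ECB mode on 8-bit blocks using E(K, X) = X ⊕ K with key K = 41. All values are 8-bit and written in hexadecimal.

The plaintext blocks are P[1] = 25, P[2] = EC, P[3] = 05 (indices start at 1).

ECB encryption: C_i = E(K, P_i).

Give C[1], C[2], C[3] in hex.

C[1]: E(K, 25) = 64.
C[2]: E(K, EC) = AD.
C[3]: E(K, 05) = 44.

C[1] = 64, C[2] = AD, C[3] = 44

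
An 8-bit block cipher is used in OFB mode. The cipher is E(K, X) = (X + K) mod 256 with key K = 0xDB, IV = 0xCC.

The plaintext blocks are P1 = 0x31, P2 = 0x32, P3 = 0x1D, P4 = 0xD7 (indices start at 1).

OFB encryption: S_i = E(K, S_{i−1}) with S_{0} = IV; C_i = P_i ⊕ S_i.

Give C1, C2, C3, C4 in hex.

C1: S = E(K, 0xCC) = 0xA7; 0x31 ⊕ 0xA7 = 0x96.
C2: S = E(K, 0xA7) = 0x82; 0x32 ⊕ 0x82 = 0xB0.
C3: S = E(K, 0x82) = 0x5D; 0x1D ⊕ 0x5D = 0x40.
C4: S = E(K, 0x5D) = 0x38; 0xD7 ⊕ 0x38 = 0xEF.

C1 = 0x96, C2 = 0xB0, C3 = 0x40, C4 = 0xEF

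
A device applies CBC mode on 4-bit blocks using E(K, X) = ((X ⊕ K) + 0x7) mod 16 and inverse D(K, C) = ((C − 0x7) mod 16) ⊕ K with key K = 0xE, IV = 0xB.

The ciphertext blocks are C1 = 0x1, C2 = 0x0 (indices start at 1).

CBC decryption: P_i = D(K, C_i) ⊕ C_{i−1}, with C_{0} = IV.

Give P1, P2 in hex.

P1 = 0xF, P2 = 0x6

P1: D(K, 0x1) = 0x4; 0x4 ⊕ 0xB = 0xF.
P2: D(K, 0x0) = 0x7; 0x7 ⊕ 0x1 = 0x6.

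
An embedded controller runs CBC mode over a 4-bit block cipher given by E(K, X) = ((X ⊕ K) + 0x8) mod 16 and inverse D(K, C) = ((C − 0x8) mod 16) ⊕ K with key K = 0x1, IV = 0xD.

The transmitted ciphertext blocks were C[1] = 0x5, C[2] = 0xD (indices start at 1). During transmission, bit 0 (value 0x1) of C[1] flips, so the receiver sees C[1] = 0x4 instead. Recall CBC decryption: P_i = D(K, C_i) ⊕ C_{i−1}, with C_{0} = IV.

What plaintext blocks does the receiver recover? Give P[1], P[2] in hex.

Only C[1] changed, to 0x4. In CBC, a change in C_i garbles P_i and flips the same bit in P_{i+1}. Decrypting the received ciphertext:
P[1]: D(K, 0x4) = 0xD; 0xD ⊕ 0xD = 0x0.
P[2]: D(K, 0xD) = 0x4; 0x4 ⊕ 0x4 = 0x0.
Blocks that differ from the original plaintext: P[1], P[2].

P[1] = 0x0, P[2] = 0x0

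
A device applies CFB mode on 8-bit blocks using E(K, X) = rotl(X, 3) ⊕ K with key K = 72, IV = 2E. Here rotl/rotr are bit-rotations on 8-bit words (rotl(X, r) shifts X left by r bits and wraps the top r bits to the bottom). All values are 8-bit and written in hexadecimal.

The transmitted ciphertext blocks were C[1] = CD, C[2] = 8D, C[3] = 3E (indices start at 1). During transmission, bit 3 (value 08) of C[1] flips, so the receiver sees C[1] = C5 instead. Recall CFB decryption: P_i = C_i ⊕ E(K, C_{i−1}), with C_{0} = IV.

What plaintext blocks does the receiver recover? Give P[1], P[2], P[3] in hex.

Only C[1] changed, to C5. In CFB, a change in C_i flips the same bit in P_i and garbles P_{i+1}. Decrypting the received ciphertext:
P[1]: E(K, 2E) = 03; C5 ⊕ 03 = C6.
P[2]: E(K, C5) = 5C; 8D ⊕ 5C = D1.
P[3]: E(K, 8D) = 1E; 3E ⊕ 1E = 20.
Blocks that differ from the original plaintext: P[1], P[2].

P[1] = C6, P[2] = D1, P[3] = 20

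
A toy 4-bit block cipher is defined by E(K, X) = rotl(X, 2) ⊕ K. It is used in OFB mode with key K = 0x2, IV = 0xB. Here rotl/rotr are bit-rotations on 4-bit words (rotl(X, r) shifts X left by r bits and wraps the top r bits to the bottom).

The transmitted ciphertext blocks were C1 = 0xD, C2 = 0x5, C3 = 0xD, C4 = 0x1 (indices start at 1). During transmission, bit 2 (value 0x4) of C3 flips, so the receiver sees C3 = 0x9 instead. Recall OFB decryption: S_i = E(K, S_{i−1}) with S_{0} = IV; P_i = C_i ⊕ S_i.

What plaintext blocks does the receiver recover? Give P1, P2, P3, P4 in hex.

P1 = 0x1, P2 = 0x4, P3 = 0xF, P4 = 0xA

Only C3 changed, to 0x9. In OFB, a change in C_i flips the same bit in P_i only; the keystream is unaffected. Decrypting the received ciphertext:
P1: S = E(K, 0xB) = 0xC; 0xD ⊕ 0xC = 0x1.
P2: S = E(K, 0xC) = 0x1; 0x5 ⊕ 0x1 = 0x4.
P3: S = E(K, 0x1) = 0x6; 0x9 ⊕ 0x6 = 0xF.
P4: S = E(K, 0x6) = 0xB; 0x1 ⊕ 0xB = 0xA.
Blocks that differ from the original plaintext: P3.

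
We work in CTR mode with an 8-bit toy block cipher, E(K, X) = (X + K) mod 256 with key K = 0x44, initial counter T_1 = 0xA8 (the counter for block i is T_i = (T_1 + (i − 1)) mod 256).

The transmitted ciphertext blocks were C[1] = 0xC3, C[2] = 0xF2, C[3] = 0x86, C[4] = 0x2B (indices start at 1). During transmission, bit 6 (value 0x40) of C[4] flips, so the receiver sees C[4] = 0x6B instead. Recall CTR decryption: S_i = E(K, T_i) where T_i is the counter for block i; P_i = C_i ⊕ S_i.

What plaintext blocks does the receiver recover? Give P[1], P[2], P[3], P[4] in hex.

P[1] = 0x2F, P[2] = 0x1F, P[3] = 0x68, P[4] = 0x84

Only C[4] changed, to 0x6B. In CTR, a change in C_i flips the same bit in P_i only; the keystream is unaffected. Decrypting the received ciphertext:
P[1]: T = 0xA8, S = E(K, T) = 0xEC; 0xC3 ⊕ 0xEC = 0x2F.
P[2]: T = 0xA9, S = E(K, T) = 0xED; 0xF2 ⊕ 0xED = 0x1F.
P[3]: T = 0xAA, S = E(K, T) = 0xEE; 0x86 ⊕ 0xEE = 0x68.
P[4]: T = 0xAB, S = E(K, T) = 0xEF; 0x6B ⊕ 0xEF = 0x84.
Blocks that differ from the original plaintext: P[4].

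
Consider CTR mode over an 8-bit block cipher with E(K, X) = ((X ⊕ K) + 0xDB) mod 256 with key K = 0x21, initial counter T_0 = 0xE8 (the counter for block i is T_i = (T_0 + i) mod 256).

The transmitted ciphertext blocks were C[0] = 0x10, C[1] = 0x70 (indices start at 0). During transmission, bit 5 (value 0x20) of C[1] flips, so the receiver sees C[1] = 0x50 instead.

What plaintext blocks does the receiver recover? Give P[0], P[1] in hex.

CTR decryption: S_i = E(K, T_i) where T_i is the counter for block i; P_i = C_i ⊕ S_i.
Only C[1] changed, to 0x50. In CTR, a change in C_i flips the same bit in P_i only; the keystream is unaffected. Decrypting the received ciphertext:
P[0]: T = 0xE8, S = E(K, T) = 0xA4; 0x10 ⊕ 0xA4 = 0xB4.
P[1]: T = 0xE9, S = E(K, T) = 0xA3; 0x50 ⊕ 0xA3 = 0xF3.
Blocks that differ from the original plaintext: P[1].

P[0] = 0xB4, P[1] = 0xF3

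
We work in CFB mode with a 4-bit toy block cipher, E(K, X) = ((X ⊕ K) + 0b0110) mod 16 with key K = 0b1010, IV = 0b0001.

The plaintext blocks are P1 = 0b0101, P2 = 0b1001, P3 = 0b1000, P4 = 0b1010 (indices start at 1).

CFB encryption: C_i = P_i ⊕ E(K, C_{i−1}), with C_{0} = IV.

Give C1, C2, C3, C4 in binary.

C1 = 0b0100, C2 = 0b1101, C3 = 0b0101, C4 = 0b1111

C1: E(K, 0b0001) = 0b0001; 0b0101 ⊕ 0b0001 = 0b0100.
C2: E(K, 0b0100) = 0b0100; 0b1001 ⊕ 0b0100 = 0b1101.
C3: E(K, 0b1101) = 0b1101; 0b1000 ⊕ 0b1101 = 0b0101.
C4: E(K, 0b0101) = 0b0101; 0b1010 ⊕ 0b0101 = 0b1111.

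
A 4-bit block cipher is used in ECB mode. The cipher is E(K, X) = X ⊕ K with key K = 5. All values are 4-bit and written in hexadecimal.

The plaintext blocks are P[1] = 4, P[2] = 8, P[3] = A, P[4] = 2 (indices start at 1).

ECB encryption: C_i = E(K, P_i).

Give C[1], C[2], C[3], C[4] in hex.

C[1]: E(K, 4) = 1.
C[2]: E(K, 8) = D.
C[3]: E(K, A) = F.
C[4]: E(K, 2) = 7.

C[1] = 1, C[2] = D, C[3] = F, C[4] = 7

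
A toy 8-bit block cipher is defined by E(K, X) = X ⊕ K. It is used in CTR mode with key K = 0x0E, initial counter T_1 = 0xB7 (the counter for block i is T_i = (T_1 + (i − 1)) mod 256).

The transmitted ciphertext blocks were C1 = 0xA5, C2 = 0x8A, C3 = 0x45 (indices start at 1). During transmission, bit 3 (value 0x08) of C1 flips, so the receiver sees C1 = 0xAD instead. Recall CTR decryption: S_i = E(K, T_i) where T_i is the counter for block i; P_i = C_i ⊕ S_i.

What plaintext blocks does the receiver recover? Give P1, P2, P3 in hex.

P1 = 0x14, P2 = 0x3C, P3 = 0xF2

Only C1 changed, to 0xAD. In CTR, a change in C_i flips the same bit in P_i only; the keystream is unaffected. Decrypting the received ciphertext:
P1: T = 0xB7, S = E(K, T) = 0xB9; 0xAD ⊕ 0xB9 = 0x14.
P2: T = 0xB8, S = E(K, T) = 0xB6; 0x8A ⊕ 0xB6 = 0x3C.
P3: T = 0xB9, S = E(K, T) = 0xB7; 0x45 ⊕ 0xB7 = 0xF2.
Blocks that differ from the original plaintext: P1.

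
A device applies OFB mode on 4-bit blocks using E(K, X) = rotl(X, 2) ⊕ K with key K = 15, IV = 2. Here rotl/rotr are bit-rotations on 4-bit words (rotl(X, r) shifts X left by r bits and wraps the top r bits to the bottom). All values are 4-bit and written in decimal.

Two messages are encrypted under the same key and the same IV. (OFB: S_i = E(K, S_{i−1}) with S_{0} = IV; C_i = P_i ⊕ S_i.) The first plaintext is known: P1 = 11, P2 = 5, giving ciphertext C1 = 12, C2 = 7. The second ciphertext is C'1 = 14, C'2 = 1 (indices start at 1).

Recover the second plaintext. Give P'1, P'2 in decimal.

P'1 = 9, P'2 = 3

In OFB with a reused IV, both messages share the same keystream S_i, so C_i ⊕ C'_i = P_i ⊕ P'_i and thus P'_i = P_i ⊕ C_i ⊕ C'_i.
P'1: 11 ⊕ 12 ⊕ 14 = 9.
P'2: 5 ⊕ 7 ⊕ 1 = 3.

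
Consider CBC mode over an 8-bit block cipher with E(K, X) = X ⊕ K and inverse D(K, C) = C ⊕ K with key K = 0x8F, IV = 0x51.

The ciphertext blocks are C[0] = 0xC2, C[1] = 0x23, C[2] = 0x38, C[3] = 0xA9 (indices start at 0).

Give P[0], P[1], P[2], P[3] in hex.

P[0] = 0x1C, P[1] = 0x6E, P[2] = 0x94, P[3] = 0x1E

CBC decryption: P_i = D(K, C_i) ⊕ C_{i−1}, with C_{−1} = IV.
P[0]: D(K, 0xC2) = 0x4D; 0x4D ⊕ 0x51 = 0x1C.
P[1]: D(K, 0x23) = 0xAC; 0xAC ⊕ 0xC2 = 0x6E.
P[2]: D(K, 0x38) = 0xB7; 0xB7 ⊕ 0x23 = 0x94.
P[3]: D(K, 0xA9) = 0x26; 0x26 ⊕ 0x38 = 0x1E.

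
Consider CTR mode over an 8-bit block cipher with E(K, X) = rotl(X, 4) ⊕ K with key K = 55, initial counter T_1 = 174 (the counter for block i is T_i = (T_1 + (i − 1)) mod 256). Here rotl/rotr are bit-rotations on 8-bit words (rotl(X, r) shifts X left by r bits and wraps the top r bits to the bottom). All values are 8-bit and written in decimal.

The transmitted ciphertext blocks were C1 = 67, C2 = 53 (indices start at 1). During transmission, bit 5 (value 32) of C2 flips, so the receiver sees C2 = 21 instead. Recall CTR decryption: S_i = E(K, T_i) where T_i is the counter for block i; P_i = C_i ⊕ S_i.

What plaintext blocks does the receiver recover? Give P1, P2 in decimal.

Only C2 changed, to 21. In CTR, a change in C_i flips the same bit in P_i only; the keystream is unaffected. Decrypting the received ciphertext:
P1: T = 174, S = E(K, T) = 221; 67 ⊕ 221 = 158.
P2: T = 175, S = E(K, T) = 205; 21 ⊕ 205 = 216.
Blocks that differ from the original plaintext: P2.

P1 = 158, P2 = 216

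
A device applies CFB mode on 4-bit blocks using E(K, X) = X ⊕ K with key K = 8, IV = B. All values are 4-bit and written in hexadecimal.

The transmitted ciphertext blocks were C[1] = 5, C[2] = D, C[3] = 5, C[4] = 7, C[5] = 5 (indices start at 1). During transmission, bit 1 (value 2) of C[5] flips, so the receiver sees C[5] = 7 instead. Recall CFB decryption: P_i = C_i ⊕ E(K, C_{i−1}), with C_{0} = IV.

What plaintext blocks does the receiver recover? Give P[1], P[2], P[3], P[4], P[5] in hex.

P[1] = 6, P[2] = 0, P[3] = 0, P[4] = A, P[5] = 8

Only C[5] changed, to 7. In CFB, a change in C_i flips the same bit in P_i and garbles P_{i+1}. Decrypting the received ciphertext:
P[1]: E(K, B) = 3; 5 ⊕ 3 = 6.
P[2]: E(K, 5) = D; D ⊕ D = 0.
P[3]: E(K, D) = 5; 5 ⊕ 5 = 0.
P[4]: E(K, 5) = D; 7 ⊕ D = A.
P[5]: E(K, 7) = F; 7 ⊕ F = 8.
Blocks that differ from the original plaintext: P[5].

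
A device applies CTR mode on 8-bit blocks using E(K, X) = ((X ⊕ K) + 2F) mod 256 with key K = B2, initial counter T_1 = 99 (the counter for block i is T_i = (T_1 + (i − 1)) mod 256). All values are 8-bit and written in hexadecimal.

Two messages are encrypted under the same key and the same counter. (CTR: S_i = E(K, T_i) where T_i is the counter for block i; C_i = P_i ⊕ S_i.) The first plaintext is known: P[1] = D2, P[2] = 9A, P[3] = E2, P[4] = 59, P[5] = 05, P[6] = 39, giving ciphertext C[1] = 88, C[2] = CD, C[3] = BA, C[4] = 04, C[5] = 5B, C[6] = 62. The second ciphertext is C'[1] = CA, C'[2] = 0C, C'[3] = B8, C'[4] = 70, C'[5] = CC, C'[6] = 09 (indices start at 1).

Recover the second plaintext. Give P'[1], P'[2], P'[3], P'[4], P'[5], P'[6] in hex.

In CTR with a reused counter, both messages share the same keystream S_i, so C_i ⊕ C'_i = P_i ⊕ P'_i and thus P'_i = P_i ⊕ C_i ⊕ C'_i.
P'[1]: D2 ⊕ 88 ⊕ CA = 90.
P'[2]: 9A ⊕ CD ⊕ 0C = 5B.
P'[3]: E2 ⊕ BA ⊕ B8 = E0.
P'[4]: 59 ⊕ 04 ⊕ 70 = 2D.
P'[5]: 05 ⊕ 5B ⊕ CC = 92.
P'[6]: 39 ⊕ 62 ⊕ 09 = 52.

P'[1] = 90, P'[2] = 5B, P'[3] = E0, P'[4] = 2D, P'[5] = 92, P'[6] = 52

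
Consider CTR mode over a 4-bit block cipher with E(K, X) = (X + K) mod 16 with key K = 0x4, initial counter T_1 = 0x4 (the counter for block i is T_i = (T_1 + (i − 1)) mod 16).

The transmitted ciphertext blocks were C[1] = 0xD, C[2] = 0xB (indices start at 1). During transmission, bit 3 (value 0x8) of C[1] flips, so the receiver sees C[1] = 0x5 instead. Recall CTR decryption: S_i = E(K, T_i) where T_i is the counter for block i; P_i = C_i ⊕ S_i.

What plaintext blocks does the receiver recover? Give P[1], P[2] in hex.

Only C[1] changed, to 0x5. In CTR, a change in C_i flips the same bit in P_i only; the keystream is unaffected. Decrypting the received ciphertext:
P[1]: T = 0x4, S = E(K, T) = 0x8; 0x5 ⊕ 0x8 = 0xD.
P[2]: T = 0x5, S = E(K, T) = 0x9; 0xB ⊕ 0x9 = 0x2.
Blocks that differ from the original plaintext: P[1].

P[1] = 0xD, P[2] = 0x2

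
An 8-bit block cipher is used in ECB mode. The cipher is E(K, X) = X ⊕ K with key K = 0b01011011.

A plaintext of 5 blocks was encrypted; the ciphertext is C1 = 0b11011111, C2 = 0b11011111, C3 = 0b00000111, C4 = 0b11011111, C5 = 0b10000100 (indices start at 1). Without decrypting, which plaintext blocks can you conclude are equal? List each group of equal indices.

P1 = P2 = P4

ECB encrypts each block independently with the same key, so equal ciphertext blocks imply equal plaintext blocks.
C1 = C2 = C4 = 0b11011111, so P1 = P2 = P4.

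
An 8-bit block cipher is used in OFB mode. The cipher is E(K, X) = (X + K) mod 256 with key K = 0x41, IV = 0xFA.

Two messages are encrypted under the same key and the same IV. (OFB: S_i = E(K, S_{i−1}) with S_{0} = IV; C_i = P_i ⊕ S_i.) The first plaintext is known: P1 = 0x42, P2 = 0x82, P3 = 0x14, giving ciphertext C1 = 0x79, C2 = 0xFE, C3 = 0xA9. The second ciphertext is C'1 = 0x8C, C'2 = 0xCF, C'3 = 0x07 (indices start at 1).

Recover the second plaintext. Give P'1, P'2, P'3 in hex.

P'1 = 0xB7, P'2 = 0xB3, P'3 = 0xBA

In OFB with a reused IV, both messages share the same keystream S_i, so C_i ⊕ C'_i = P_i ⊕ P'_i and thus P'_i = P_i ⊕ C_i ⊕ C'_i.
P'1: 0x42 ⊕ 0x79 ⊕ 0x8C = 0xB7.
P'2: 0x82 ⊕ 0xFE ⊕ 0xCF = 0xB3.
P'3: 0x14 ⊕ 0xA9 ⊕ 0x07 = 0xBA.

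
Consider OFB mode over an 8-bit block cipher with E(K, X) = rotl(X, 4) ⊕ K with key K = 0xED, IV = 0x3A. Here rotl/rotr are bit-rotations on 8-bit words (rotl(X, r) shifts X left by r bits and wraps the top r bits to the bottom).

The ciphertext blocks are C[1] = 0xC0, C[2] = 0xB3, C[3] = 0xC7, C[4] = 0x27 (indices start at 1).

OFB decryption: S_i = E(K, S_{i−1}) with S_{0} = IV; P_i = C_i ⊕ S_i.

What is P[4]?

P[1]: S = E(K, 0x3A) = 0x4E; 0xC0 ⊕ 0x4E = 0x8E.
P[2]: S = E(K, 0x4E) = 0x09; 0xB3 ⊕ 0x09 = 0xBA.
P[3]: S = E(K, 0x09) = 0x7D; 0xC7 ⊕ 0x7D = 0xBA.
P[4]: S = E(K, 0x7D) = 0x3A; 0x27 ⊕ 0x3A = 0x1D.

P[4] = 0x1D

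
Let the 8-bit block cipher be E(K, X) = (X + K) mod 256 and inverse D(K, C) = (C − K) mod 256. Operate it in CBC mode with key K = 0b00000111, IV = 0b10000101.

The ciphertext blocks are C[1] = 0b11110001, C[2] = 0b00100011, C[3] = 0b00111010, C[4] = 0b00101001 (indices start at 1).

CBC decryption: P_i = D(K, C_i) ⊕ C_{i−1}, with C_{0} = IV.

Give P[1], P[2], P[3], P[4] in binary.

P[1]: D(K, 0b11110001) = 0b11101010; 0b11101010 ⊕ 0b10000101 = 0b01101111.
P[2]: D(K, 0b00100011) = 0b00011100; 0b00011100 ⊕ 0b11110001 = 0b11101101.
P[3]: D(K, 0b00111010) = 0b00110011; 0b00110011 ⊕ 0b00100011 = 0b00010000.
P[4]: D(K, 0b00101001) = 0b00100010; 0b00100010 ⊕ 0b00111010 = 0b00011000.

P[1] = 0b01101111, P[2] = 0b11101101, P[3] = 0b00010000, P[4] = 0b00011000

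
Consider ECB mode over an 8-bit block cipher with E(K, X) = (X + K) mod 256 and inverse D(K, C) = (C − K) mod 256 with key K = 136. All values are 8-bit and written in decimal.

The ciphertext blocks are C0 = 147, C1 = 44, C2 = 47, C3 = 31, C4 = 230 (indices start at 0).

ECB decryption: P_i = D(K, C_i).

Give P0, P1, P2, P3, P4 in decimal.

P0 = 11, P1 = 164, P2 = 167, P3 = 151, P4 = 94

P0: D(K, 147) = 11.
P1: D(K, 44) = 164.
P2: D(K, 47) = 167.
P3: D(K, 31) = 151.
P4: D(K, 230) = 94.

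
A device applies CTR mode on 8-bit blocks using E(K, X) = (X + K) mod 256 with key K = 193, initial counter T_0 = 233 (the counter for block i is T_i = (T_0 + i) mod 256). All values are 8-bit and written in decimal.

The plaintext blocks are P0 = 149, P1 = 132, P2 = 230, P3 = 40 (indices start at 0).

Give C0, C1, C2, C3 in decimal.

C0 = 63, C1 = 47, C2 = 74, C3 = 133

CTR encryption: S_i = E(K, T_i) where T_i is the counter for block i; C_i = P_i ⊕ S_i.
C0: T = 233, S = E(K, T) = 170; 149 ⊕ 170 = 63.
C1: T = 234, S = E(K, T) = 171; 132 ⊕ 171 = 47.
C2: T = 235, S = E(K, T) = 172; 230 ⊕ 172 = 74.
C3: T = 236, S = E(K, T) = 173; 40 ⊕ 173 = 133.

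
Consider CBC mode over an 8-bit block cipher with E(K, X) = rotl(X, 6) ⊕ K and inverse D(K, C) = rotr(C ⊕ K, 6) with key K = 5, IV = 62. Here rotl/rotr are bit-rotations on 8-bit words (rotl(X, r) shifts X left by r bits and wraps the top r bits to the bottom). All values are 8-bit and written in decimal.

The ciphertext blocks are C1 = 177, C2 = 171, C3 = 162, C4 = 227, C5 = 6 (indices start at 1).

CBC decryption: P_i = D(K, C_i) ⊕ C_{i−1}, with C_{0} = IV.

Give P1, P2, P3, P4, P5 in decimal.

P1 = 236, P2 = 11, P3 = 53, P4 = 57, P5 = 239

P1: D(K, 177) = 210; 210 ⊕ 62 = 236.
P2: D(K, 171) = 186; 186 ⊕ 177 = 11.
P3: D(K, 162) = 158; 158 ⊕ 171 = 53.
P4: D(K, 227) = 155; 155 ⊕ 162 = 57.
P5: D(K, 6) = 12; 12 ⊕ 227 = 239.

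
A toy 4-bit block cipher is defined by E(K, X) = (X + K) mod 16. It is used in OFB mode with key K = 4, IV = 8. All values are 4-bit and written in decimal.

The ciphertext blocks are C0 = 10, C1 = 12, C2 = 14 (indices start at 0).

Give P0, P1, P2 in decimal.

P0 = 6, P1 = 12, P2 = 10

OFB decryption: S_i = E(K, S_{i−1}) with S_{−1} = IV; P_i = C_i ⊕ S_i.
P0: S = E(K, 8) = 12; 10 ⊕ 12 = 6.
P1: S = E(K, 12) = 0; 12 ⊕ 0 = 12.
P2: S = E(K, 0) = 4; 14 ⊕ 4 = 10.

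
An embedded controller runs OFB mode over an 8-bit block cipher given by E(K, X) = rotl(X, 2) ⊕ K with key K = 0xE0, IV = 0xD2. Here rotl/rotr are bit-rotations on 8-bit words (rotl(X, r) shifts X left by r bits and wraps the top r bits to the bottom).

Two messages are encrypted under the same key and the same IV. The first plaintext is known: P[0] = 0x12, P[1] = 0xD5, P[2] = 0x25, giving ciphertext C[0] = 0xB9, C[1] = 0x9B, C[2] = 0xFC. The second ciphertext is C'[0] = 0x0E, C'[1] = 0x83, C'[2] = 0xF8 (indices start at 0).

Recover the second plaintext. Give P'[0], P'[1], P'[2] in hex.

P'[0] = 0xA5, P'[1] = 0xCD, P'[2] = 0x21

In OFB with a reused IV, both messages share the same keystream S_i, so C_i ⊕ C'_i = P_i ⊕ P'_i and thus P'_i = P_i ⊕ C_i ⊕ C'_i.
P'[0]: 0x12 ⊕ 0xB9 ⊕ 0x0E = 0xA5.
P'[1]: 0xD5 ⊕ 0x9B ⊕ 0x83 = 0xCD.
P'[2]: 0x25 ⊕ 0xFC ⊕ 0xF8 = 0x21.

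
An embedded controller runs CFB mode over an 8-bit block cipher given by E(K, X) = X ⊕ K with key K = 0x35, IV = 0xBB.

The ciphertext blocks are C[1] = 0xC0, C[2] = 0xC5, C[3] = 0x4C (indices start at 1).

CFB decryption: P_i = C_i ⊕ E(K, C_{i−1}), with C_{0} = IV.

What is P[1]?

P[1] = 0x4E

P[1]: E(K, 0xBB) = 0x8E; 0xC0 ⊕ 0x8E = 0x4E.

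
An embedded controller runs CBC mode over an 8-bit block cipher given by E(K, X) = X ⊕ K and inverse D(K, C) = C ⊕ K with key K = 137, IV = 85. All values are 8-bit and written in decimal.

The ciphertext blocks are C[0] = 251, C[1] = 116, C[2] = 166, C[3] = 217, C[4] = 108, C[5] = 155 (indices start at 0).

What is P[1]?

P[1] = 6

CBC decryption: P_i = D(K, C_i) ⊕ C_{i−1}, with C_{−1} = IV.
P[1]: D(K, 116) = 253; 253 ⊕ 251 = 6.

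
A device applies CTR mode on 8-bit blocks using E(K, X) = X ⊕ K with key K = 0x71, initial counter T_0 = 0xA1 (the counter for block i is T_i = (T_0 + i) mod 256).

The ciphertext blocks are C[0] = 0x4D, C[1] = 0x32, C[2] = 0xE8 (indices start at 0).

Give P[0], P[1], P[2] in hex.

P[0] = 0x9D, P[1] = 0xE1, P[2] = 0x3A

CTR decryption: S_i = E(K, T_i) where T_i is the counter for block i; P_i = C_i ⊕ S_i.
P[0]: T = 0xA1, S = E(K, T) = 0xD0; 0x4D ⊕ 0xD0 = 0x9D.
P[1]: T = 0xA2, S = E(K, T) = 0xD3; 0x32 ⊕ 0xD3 = 0xE1.
P[2]: T = 0xA3, S = E(K, T) = 0xD2; 0xE8 ⊕ 0xD2 = 0x3A.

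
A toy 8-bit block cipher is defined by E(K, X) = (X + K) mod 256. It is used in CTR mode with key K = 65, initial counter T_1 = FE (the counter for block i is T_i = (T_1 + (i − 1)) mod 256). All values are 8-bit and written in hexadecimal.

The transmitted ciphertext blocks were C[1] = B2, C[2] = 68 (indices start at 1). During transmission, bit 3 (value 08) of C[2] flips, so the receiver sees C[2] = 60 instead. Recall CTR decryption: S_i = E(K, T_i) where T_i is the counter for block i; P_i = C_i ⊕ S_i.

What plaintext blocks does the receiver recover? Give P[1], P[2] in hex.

P[1] = D1, P[2] = 04

Only C[2] changed, to 60. In CTR, a change in C_i flips the same bit in P_i only; the keystream is unaffected. Decrypting the received ciphertext:
P[1]: T = FE, S = E(K, T) = 63; B2 ⊕ 63 = D1.
P[2]: T = FF, S = E(K, T) = 64; 60 ⊕ 64 = 04.
Blocks that differ from the original plaintext: P[2].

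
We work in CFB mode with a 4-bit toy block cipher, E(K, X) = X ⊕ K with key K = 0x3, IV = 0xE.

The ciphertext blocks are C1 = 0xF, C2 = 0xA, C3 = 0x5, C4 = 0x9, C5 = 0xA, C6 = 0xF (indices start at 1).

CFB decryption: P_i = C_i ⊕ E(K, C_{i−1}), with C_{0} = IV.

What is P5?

P5 = 0x0

P5: E(K, 0x9) = 0xA; 0xA ⊕ 0xA = 0x0.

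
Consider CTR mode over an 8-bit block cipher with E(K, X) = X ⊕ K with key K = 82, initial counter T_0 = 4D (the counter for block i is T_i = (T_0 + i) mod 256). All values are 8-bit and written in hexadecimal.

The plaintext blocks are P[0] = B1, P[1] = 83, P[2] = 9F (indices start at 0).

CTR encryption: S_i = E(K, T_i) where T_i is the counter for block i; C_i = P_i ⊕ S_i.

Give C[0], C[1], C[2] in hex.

C[0] = 7E, C[1] = 4F, C[2] = 52

C[0]: T = 4D, S = E(K, T) = CF; B1 ⊕ CF = 7E.
C[1]: T = 4E, S = E(K, T) = CC; 83 ⊕ CC = 4F.
C[2]: T = 4F, S = E(K, T) = CD; 9F ⊕ CD = 52.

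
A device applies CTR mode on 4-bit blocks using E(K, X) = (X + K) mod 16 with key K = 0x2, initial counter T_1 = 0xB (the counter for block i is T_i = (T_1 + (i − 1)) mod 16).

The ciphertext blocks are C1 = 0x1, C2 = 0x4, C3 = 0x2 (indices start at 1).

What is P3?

P3 = 0xD

CTR decryption: S_i = E(K, T_i) where T_i is the counter for block i; P_i = C_i ⊕ S_i.
P3: T = 0xD, S = E(K, T) = 0xF; 0x2 ⊕ 0xF = 0xD.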